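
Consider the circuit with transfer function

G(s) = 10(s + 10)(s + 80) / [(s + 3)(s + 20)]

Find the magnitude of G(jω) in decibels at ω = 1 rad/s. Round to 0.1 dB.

At s = jω = j1:
zero (s+10): 10 + j1 → |·| = √(10²+1²) = √101 ≈ 10.05, ∠ = arctan(1/10) ≈ 5.71°
zero (s+80): 80 + j1 → |·| = √(80²+1²) = √6401 ≈ 80.006, ∠ = arctan(1/80) ≈ 0.72°
pole (s+3): 3 + j1 → |·| = √(3²+1²) = √10 ≈ 3.1623, ∠ = arctan(1/3) ≈ 18.43°
pole (s+20): 20 + j1 → |·| = √(20²+1²) = √401 ≈ 20.025, ∠ = arctan(1/20) ≈ 2.86°
|G| = 10 · 804.06 / 63.325 ≈ 126.97
Gain = 20 log₁₀(126.97) ≈ 42.07 dB

42.1 dB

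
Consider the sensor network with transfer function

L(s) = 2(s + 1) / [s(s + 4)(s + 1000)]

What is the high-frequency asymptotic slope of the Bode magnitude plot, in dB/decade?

-40 dB/decade

Each pole contributes −20 dB/decade at high frequency; each zero contributes +20 dB/decade.
Net: 1 zero(s) − 3 pole(s) → -40 dB/decade.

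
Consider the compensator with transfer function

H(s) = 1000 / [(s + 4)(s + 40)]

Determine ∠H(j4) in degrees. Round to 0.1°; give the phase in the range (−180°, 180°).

At s = jω = j4:
pole (s+4): 4 + j4 → |·| = √(4²+4²) = √32 ≈ 5.6569, ∠ = arctan(4/4) ≈ 45.00°
pole (s+40): 40 + j4 → |·| = √(40²+4²) = √1616 ≈ 40.2, ∠ = arctan(4/40) ≈ 5.71°
∠H = 0.00° − 50.71° = -50.71°

-50.7°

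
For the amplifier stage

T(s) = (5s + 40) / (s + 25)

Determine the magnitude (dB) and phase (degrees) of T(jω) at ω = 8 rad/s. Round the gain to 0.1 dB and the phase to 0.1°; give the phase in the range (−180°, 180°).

Substitute s = j8:
Numerator: 5(j8) + 40 = 40 + j40
Denominator: (j8) + 25 = 25 + j8
|N| = √(40² + 40²) ≈ 56.569, ∠N ≈ 45.00°
|D| = √(25² + 8²) ≈ 26.249, ∠D ≈ 17.74°
|T| = 56.569 / 26.249 ≈ 2.1551
Gain = 20 log₁₀(2.1551) ≈ 6.67 dB
∠T = 45.00° − 17.74° = 27.26°

6.7 dB, 27.3°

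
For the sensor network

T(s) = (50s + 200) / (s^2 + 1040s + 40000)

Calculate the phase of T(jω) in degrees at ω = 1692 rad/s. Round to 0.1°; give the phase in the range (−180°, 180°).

-58.2°

Substitute s = j1692:
Numerator: 50(j1692) + 200 = 200 + j84600
Denominator: (j1692)^2 + 1040(j1692) + 40000 = -2822864 + j1759680
|N| = √(200² + 84600²) ≈ 84600, ∠N ≈ 89.86°
|D| = √(2822864² + 1759680²) ≈ 3.3264e+06, ∠D ≈ 148.06°
∠T = 89.86° − 148.06° = -58.20°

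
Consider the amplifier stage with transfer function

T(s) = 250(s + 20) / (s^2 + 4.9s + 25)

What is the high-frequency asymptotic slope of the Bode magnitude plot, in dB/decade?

Each pole contributes −20 dB/decade at high frequency; each zero contributes +20 dB/decade.
Net: 1 zero(s) − 2 pole(s) → -20 dB/decade.

-20 dB/decade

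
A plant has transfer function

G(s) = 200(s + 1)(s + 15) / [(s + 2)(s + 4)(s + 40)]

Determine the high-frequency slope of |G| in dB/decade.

Each pole contributes −20 dB/decade at high frequency; each zero contributes +20 dB/decade.
Net: 2 zero(s) − 3 pole(s) → -20 dB/decade.

-20 dB/decade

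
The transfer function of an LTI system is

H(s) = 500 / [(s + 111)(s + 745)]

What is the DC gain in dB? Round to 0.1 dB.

H(0) = 500 / (111·745) ≈ 0.0060463
20 log₁₀(0.0060463) ≈ -44.37 dB

-44.4 dB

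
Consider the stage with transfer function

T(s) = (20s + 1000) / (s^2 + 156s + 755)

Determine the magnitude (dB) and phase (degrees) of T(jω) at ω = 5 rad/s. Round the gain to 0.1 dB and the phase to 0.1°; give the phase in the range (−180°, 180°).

-0.5 dB, -41.2°

Substitute s = j5:
Numerator: 20(j5) + 1000 = 1000 + j100
Denominator: (j5)^2 + 156(j5) + 755 = 730 + j780
|N| = √(1000² + 100²) ≈ 1005, ∠N ≈ 5.71°
|D| = √(730² + 780²) ≈ 1068.3, ∠D ≈ 46.90°
|T| = 1005 / 1068.3 ≈ 0.94075
Gain = 20 log₁₀(0.94075) ≈ -0.53 dB
∠T = 5.71° − 46.90° = -41.19°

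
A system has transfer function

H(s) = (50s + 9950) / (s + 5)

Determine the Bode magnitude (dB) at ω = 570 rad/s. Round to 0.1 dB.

Substitute s = j570:
Numerator: 50(j570) + 9950 = 9950 + j28500
Denominator: (j570) + 5 = 5 + j570
|N| = √(9950² + 28500²) ≈ 30187, ∠N ≈ 70.75°
|D| = √(5² + 570²) ≈ 570.02, ∠D ≈ 89.50°
|H| = 30187 / 570.02 ≈ 52.958
Gain = 20 log₁₀(52.958) ≈ 34.48 dB

34.5 dB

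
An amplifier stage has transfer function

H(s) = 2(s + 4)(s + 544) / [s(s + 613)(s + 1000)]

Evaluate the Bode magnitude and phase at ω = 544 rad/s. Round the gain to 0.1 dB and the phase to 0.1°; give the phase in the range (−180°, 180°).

-55.7 dB, -25.6°

At s = jω = j544:
zero (s+4): 4 + j544 → |·| = √(4²+544²) = √295952 ≈ 544.01, ∠ = arctan(544/4) ≈ 89.58°
zero (s+544): 544 + j544 → |·| = √(544²+544²) = √591872 ≈ 769.33, ∠ = arctan(544/544) ≈ 45.00°
pole (s+613): 613 + j544 → |·| = √(613²+544²) = √671705 ≈ 819.58, ∠ = arctan(544/613) ≈ 41.59°
pole (s+1000): 1000 + j544 → |·| = √(1000²+544²) = √1295936 ≈ 1138.4, ∠ = arctan(544/1000) ≈ 28.55°
pole at origin: |s| = 544, ∠ = 90.00° (in denominator)
|H| = 2 · 4.1852e+05 / 5.0756e+08 ≈ 0.0016491
Gain = 20 log₁₀(0.0016491) ≈ -55.66 dB
∠H = 134.58° − 160.14° = -25.56°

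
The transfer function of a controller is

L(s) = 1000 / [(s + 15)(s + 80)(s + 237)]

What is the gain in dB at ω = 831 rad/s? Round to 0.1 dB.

At s = jω = j831:
pole (s+15): 15 + j831 → |·| = √(15²+831²) = √690786 ≈ 831.14, ∠ = arctan(831/15) ≈ 88.97°
pole (s+80): 80 + j831 → |·| = √(80²+831²) = √696961 ≈ 834.84, ∠ = arctan(831/80) ≈ 84.50°
pole (s+237): 237 + j831 → |·| = √(237²+831²) = √746730 ≈ 864.14, ∠ = arctan(831/237) ≈ 74.08°
|L| = 1000 / 5.996e+08 ≈ 1.6678e-06
Gain = 20 log₁₀(1.6678e-06) ≈ -115.56 dB

-115.6 dB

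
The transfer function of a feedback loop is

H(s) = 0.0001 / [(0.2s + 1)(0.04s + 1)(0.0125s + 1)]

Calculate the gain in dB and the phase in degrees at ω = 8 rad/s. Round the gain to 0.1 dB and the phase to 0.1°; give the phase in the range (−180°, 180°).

At ω = 8 rad/s:
pole (1 + j8·0.2) = 1 + j1.6 → |·| ≈ 1.8868, ∠ ≈ 57.99°
pole (1 + j8·0.04) = 1 + j0.32 → |·| ≈ 1.05, ∠ ≈ 17.74°
pole (1 + j8·0.0125) = 1 + j0.1 → |·| ≈ 1.005, ∠ ≈ 5.71°
|H| = 0.0001 · 1 / (1.8868 · 1.05 · 1.005) ≈ 5.0225e-05
Gain = 20 log₁₀(5.0225e-05) ≈ -85.98 dB
∠H = (0°) − (57.99° + 17.74° + 5.71°) = -81.44°

-86.0 dB, -81.4°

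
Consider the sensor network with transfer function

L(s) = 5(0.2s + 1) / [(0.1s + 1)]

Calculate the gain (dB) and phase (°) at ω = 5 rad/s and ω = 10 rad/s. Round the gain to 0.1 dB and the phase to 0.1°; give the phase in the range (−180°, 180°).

ω = 5: 16.0 dB, 18.4°; ω = 10: 18.0 dB, 18.4°

At ω = 5 rad/s:
zero (1 + j5·0.2) = 1 + j1 → |·| ≈ 1.4142, ∠ ≈ 45.00°
pole (1 + j5·0.1) = 1 + j0.5 → |·| ≈ 1.118, ∠ ≈ 26.57°
|L| = 5 · 1.4142 / (1.118) ≈ 6.3247
Gain = 20 log₁₀(6.3247) ≈ 16.02 dB
∠L = (45.00°) − (26.57°) = 18.43°

At ω = 10 rad/s:
zero (1 + j10·0.2) = 1 + j2 → |·| ≈ 2.2361, ∠ ≈ 63.43°
pole (1 + j10·0.1) = 1 + j1 → |·| ≈ 1.4142, ∠ ≈ 45.00°
|L| = 5 · 2.2361 / (1.4142) ≈ 7.9059
Gain = 20 log₁₀(7.9059) ≈ 17.96 dB
∠L = (63.43°) − (45.00°) = 18.43°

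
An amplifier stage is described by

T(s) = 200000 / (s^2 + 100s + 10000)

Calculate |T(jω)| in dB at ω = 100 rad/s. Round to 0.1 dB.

26.0 dB

At s = jω = j100:
quadratic: (j100)² + 100·j100 + 10000 = 0 + j10000 → |·| ≈ 10000, ∠ ≈ 90.00°
|T| = 200000 / 10000 ≈ 20
Gain = 20 log₁₀(20) ≈ 26.02 dB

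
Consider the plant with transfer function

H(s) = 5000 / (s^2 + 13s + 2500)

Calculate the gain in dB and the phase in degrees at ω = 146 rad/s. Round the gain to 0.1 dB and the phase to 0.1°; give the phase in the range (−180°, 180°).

At s = jω = j146:
quadratic: (j146)² + 13·j146 + 2500 = -18816 + j1898 → |·| ≈ 18911, ∠ ≈ 174.24°
|H| = 5000 / 18911 ≈ 0.2644
Gain = 20 log₁₀(0.2644) ≈ -11.55 dB
∠H = 0.00° − 174.24° = -174.24°

-11.6 dB, -174.2°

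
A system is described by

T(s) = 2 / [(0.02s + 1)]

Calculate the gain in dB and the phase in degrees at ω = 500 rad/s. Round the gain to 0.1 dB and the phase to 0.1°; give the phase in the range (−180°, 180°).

At ω = 500 rad/s:
pole (1 + j500·0.02) = 1 + j10 → |·| ≈ 10.05, ∠ ≈ 84.29°
|T| = 2 · 1 / (10.05) ≈ 0.199
Gain = 20 log₁₀(0.199) ≈ -14.02 dB
∠T = (0°) − (84.29°) = -84.29°

-14.0 dB, -84.3°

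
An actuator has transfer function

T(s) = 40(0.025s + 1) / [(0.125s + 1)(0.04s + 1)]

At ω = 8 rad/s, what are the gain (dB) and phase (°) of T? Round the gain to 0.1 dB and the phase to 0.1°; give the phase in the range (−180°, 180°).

At ω = 8 rad/s:
zero (1 + j8·0.025) = 1 + j0.2 → |·| ≈ 1.0198, ∠ ≈ 11.31°
pole (1 + j8·0.125) = 1 + j1 → |·| ≈ 1.4142, ∠ ≈ 45.00°
pole (1 + j8·0.04) = 1 + j0.32 → |·| ≈ 1.05, ∠ ≈ 17.74°
|T| = 40 · 1.0198 / (1.4142 · 1.05) ≈ 27.471
Gain = 20 log₁₀(27.471) ≈ 28.78 dB
∠T = (11.31°) − (45.00° + 17.74°) = -51.43°

28.8 dB, -51.4°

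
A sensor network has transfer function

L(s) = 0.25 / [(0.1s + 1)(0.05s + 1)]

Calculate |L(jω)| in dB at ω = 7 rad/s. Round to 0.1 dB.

At ω = 7 rad/s:
pole (1 + j7·0.1) = 1 + j0.7 → |·| ≈ 1.2207, ∠ ≈ 34.99°
pole (1 + j7·0.05) = 1 + j0.35 → |·| ≈ 1.0595, ∠ ≈ 19.29°
|L| = 0.25 · 1 / (1.2207 · 1.0595) ≈ 0.1933
Gain = 20 log₁₀(0.1933) ≈ -14.28 dB

-14.3 dB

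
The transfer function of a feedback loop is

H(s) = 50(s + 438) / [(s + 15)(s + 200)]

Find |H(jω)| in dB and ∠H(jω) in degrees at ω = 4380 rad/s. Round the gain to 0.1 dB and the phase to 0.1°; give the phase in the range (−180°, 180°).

At s = jω = j4380:
zero (s+438): 438 + j4380 → |·| = √(438²+4380²) = √19376244 ≈ 4401.8, ∠ = arctan(4380/438) ≈ 84.29°
pole (s+15): 15 + j4380 → |·| = √(15²+4380²) = √19184625 ≈ 4380, ∠ = arctan(4380/15) ≈ 89.80°
pole (s+200): 200 + j4380 → |·| = √(200²+4380²) = √19224400 ≈ 4384.6, ∠ = arctan(4380/200) ≈ 87.39°
|H| = 50 · 4401.8 / 1.9205e+07 ≈ 0.01146
Gain = 20 log₁₀(0.01146) ≈ -38.82 dB
∠H = 84.29° − 177.19° = -92.90°

-38.8 dB, -92.9°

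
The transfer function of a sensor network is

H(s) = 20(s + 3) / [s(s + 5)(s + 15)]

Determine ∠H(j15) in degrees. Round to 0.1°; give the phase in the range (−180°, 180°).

At s = jω = j15:
zero (s+3): 3 + j15 → |·| = √(3²+15²) = √234 ≈ 15.297, ∠ = arctan(15/3) ≈ 78.69°
pole (s+5): 5 + j15 → |·| = √(5²+15²) = √250 ≈ 15.811, ∠ = arctan(15/5) ≈ 71.57°
pole (s+15): 15 + j15 → |·| = √(15²+15²) = √450 ≈ 21.213, ∠ = arctan(15/15) ≈ 45.00°
pole at origin: |s| = 15, ∠ = 90.00° (in denominator)
∠H = 78.69° − 206.57° = -127.88°

-127.9°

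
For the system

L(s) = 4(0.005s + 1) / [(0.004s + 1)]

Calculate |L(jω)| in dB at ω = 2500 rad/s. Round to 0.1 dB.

At ω = 2500 rad/s:
zero (1 + j2500·0.005) = 1 + j12.5 → |·| ≈ 12.54, ∠ ≈ 85.43°
pole (1 + j2500·0.004) = 1 + j10 → |·| ≈ 10.05, ∠ ≈ 84.29°
|L| = 4 · 12.54 / (10.05) ≈ 4.991
Gain = 20 log₁₀(4.991) ≈ 13.96 dB

14.0 dB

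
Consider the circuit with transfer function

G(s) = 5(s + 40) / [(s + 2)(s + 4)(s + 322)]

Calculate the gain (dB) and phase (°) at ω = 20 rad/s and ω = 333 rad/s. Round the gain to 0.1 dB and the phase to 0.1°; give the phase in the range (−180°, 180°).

ω = 20: -55.4 dB, -140.0°; ω = 333: -89.7 dB, -141.8°

At s = jω = j20:
zero (s+40): 40 + j20 → |·| = √(40²+20²) = √2000 ≈ 44.721, ∠ = arctan(20/40) ≈ 26.57°
pole (s+2): 2 + j20 → |·| = √(2²+20²) = √404 ≈ 20.1, ∠ = arctan(20/2) ≈ 84.29°
pole (s+4): 4 + j20 → |·| = √(4²+20²) = √416 ≈ 20.396, ∠ = arctan(20/4) ≈ 78.69°
pole (s+322): 322 + j20 → |·| = √(322²+20²) = √104084 ≈ 322.62, ∠ = arctan(20/322) ≈ 3.55°
|G| = 5 · 44.721 / 1.3226e+05 ≈ 0.0016906
Gain = 20 log₁₀(0.0016906) ≈ -55.44 dB
∠G = 26.57° − 166.53° = -139.96°

At s = jω = j333:
zero (s+40): 40 + j333 → |·| = √(40²+333²) = √112489 ≈ 335.39, ∠ = arctan(333/40) ≈ 83.15°
pole (s+2): 2 + j333 → |·| = √(2²+333²) = √110893 ≈ 333.01, ∠ = arctan(333/2) ≈ 89.66°
pole (s+4): 4 + j333 → |·| = √(4²+333²) = √110905 ≈ 333.02, ∠ = arctan(333/4) ≈ 89.31°
pole (s+322): 322 + j333 → |·| = √(322²+333²) = √214573 ≈ 463.22, ∠ = arctan(333/322) ≈ 45.96°
|G| = 5 · 335.39 / 5.1371e+07 ≈ 3.2644e-05
Gain = 20 log₁₀(3.2644e-05) ≈ -89.72 dB
∠G = 83.15° − 224.93° = -141.78°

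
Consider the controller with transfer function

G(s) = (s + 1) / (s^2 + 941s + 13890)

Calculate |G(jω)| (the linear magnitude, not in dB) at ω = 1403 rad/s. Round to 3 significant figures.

0.000595

Substitute s = j1403:
Numerator: (j1403) + 1 = 1 + j1403
Denominator: (j1403)^2 + 941(j1403) + 13890 = -1954519 + j1320223
|N| = √(1² + 1403²) ≈ 1403, ∠N ≈ 89.96°
|D| = √(1954519² + 1320223²) ≈ 2.3586e+06, ∠D ≈ 145.96°
|G| = 1403 / 2.3586e+06 ≈ 0.00059484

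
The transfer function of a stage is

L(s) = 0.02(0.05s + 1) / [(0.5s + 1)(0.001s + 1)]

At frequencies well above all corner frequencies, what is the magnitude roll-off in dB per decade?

Each pole contributes −20 dB/decade at high frequency; each zero contributes +20 dB/decade.
Net: 1 zero(s) − 2 pole(s) → -20 dB/decade.

-20 dB/decade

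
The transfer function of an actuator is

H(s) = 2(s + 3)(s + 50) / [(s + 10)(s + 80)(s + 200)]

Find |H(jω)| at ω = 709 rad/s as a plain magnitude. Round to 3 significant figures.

At s = jω = j709:
zero (s+3): 3 + j709 → |·| = √(3²+709²) = √502690 ≈ 709.01, ∠ = arctan(709/3) ≈ 89.76°
zero (s+50): 50 + j709 → |·| = √(50²+709²) = √505181 ≈ 710.76, ∠ = arctan(709/50) ≈ 85.97°
pole (s+10): 10 + j709 → |·| = √(10²+709²) = √502781 ≈ 709.07, ∠ = arctan(709/10) ≈ 89.19°
pole (s+80): 80 + j709 → |·| = √(80²+709²) = √509081 ≈ 713.5, ∠ = arctan(709/80) ≈ 83.56°
pole (s+200): 200 + j709 → |·| = √(200²+709²) = √542681 ≈ 736.67, ∠ = arctan(709/200) ≈ 74.25°
|H| = 2 · 5.0394e+05 / 3.727e+08 ≈ 0.0027043

0.00270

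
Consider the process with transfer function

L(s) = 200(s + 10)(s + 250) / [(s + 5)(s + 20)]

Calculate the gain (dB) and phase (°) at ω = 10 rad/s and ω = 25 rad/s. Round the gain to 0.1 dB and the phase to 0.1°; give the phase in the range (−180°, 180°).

ω = 10: 69.0 dB, -42.7°; ω = 25: 64.4 dB, -56.1°

At s = jω = j10:
zero (s+10): 10 + j10 → |·| = √(10²+10²) = √200 ≈ 14.142, ∠ = arctan(10/10) ≈ 45.00°
zero (s+250): 250 + j10 → |·| = √(250²+10²) = √62600 ≈ 250.2, ∠ = arctan(10/250) ≈ 2.29°
pole (s+5): 5 + j10 → |·| = √(5²+10²) = √125 ≈ 11.18, ∠ = arctan(10/5) ≈ 63.43°
pole (s+20): 20 + j10 → |·| = √(20²+10²) = √500 ≈ 22.361, ∠ = arctan(10/20) ≈ 26.57°
|L| = 200 · 3538.3 / 250 ≈ 2830.6
Gain = 20 log₁₀(2830.6) ≈ 69.04 dB
∠L = 47.29° − 90.00° = -42.71°

At s = jω = j25:
zero (s+10): 10 + j25 → |·| = √(10²+25²) = √725 ≈ 26.926, ∠ = arctan(25/10) ≈ 68.20°
zero (s+250): 250 + j25 → |·| = √(250²+25²) = √63125 ≈ 251.25, ∠ = arctan(25/250) ≈ 5.71°
pole (s+5): 5 + j25 → |·| = √(5²+25²) = √650 ≈ 25.495, ∠ = arctan(25/5) ≈ 78.69°
pole (s+20): 20 + j25 → |·| = √(20²+25²) = √1025 ≈ 32.016, ∠ = arctan(25/20) ≈ 51.34°
|L| = 200 · 6765.2 / 816.25 ≈ 1657.6
Gain = 20 log₁₀(1657.6) ≈ 64.39 dB
∠L = 73.91° − 130.03° = -56.12°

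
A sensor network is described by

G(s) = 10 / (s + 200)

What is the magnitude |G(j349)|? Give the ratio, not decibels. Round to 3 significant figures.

0.0249

Substitute s = j349:
Numerator: 10 = 10 + j0
Denominator: (j349) + 200 = 200 + j349
|N| = √(10² + 0²) ≈ 10, ∠N ≈ 0.00°
|D| = √(200² + 349²) ≈ 402.24, ∠D ≈ 60.18°
|G| = 10 / 402.24 ≈ 0.024861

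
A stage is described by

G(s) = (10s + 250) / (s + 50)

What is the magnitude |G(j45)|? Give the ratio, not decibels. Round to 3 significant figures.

Substitute s = j45:
Numerator: 10(j45) + 250 = 250 + j450
Denominator: (j45) + 50 = 50 + j45
|N| = √(250² + 450²) ≈ 514.78, ∠N ≈ 60.95°
|D| = √(50² + 45²) ≈ 67.268, ∠D ≈ 41.99°
|G| = 514.78 / 67.268 ≈ 7.6527

7.65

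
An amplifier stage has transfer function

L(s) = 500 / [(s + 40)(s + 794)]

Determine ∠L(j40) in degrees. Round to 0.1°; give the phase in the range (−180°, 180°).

-47.9°

At s = jω = j40:
pole (s+40): 40 + j40 → |·| = √(40²+40²) = √3200 ≈ 56.569, ∠ = arctan(40/40) ≈ 45.00°
pole (s+794): 794 + j40 → |·| = √(794²+40²) = √632036 ≈ 795.01, ∠ = arctan(40/794) ≈ 2.88°
∠L = 0.00° − 47.88° = -47.88°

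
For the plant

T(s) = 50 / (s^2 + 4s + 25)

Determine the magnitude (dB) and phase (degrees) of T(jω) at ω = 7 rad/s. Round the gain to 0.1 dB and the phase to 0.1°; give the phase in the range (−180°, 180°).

2.6 dB, -130.6°

At s = jω = j7:
quadratic: (j7)² + 4·j7 + 25 = -24 + j28 → |·| ≈ 36.878, ∠ ≈ 130.60°
|T| = 50 / 36.878 ≈ 1.3558
Gain = 20 log₁₀(1.3558) ≈ 2.64 dB
∠T = 0.00° − 130.60° = -130.60°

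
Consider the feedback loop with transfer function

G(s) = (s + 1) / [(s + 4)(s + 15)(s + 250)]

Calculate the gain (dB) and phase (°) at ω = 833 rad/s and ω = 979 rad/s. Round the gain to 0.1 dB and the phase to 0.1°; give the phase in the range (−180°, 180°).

ω = 833: -117.2 dB, -162.1°; ω = 979: -119.9 dB, -164.6°

At s = jω = j833:
zero (s+1): 1 + j833 → |·| = √(1²+833²) = √693890 ≈ 833, ∠ = arctan(833/1) ≈ 89.93°
pole (s+4): 4 + j833 → |·| = √(4²+833²) = √693905 ≈ 833.01, ∠ = arctan(833/4) ≈ 89.72°
pole (s+15): 15 + j833 → |·| = √(15²+833²) = √694114 ≈ 833.14, ∠ = arctan(833/15) ≈ 88.97°
pole (s+250): 250 + j833 → |·| = √(250²+833²) = √756389 ≈ 869.71, ∠ = arctan(833/250) ≈ 73.29°
|G| = 1 · 833 / 6.0359e+08 ≈ 1.3801e-06
Gain = 20 log₁₀(1.3801e-06) ≈ -117.20 dB
∠G = 89.93° − 251.98° = -162.05°

At s = jω = j979:
zero (s+1): 1 + j979 → |·| = √(1²+979²) = √958442 ≈ 979, ∠ = arctan(979/1) ≈ 89.94°
pole (s+4): 4 + j979 → |·| = √(4²+979²) = √958457 ≈ 979.01, ∠ = arctan(979/4) ≈ 89.77°
pole (s+15): 15 + j979 → |·| = √(15²+979²) = √958666 ≈ 979.11, ∠ = arctan(979/15) ≈ 89.12°
pole (s+250): 250 + j979 → |·| = √(250²+979²) = √1020941 ≈ 1010.4, ∠ = arctan(979/250) ≈ 75.67°
|G| = 1 · 979 / 9.6853e+08 ≈ 1.0108e-06
Gain = 20 log₁₀(1.0108e-06) ≈ -119.91 dB
∠G = 89.94° − 254.56° = -164.62°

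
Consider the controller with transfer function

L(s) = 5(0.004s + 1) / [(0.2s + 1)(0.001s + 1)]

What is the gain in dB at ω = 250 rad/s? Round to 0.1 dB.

At ω = 250 rad/s:
zero (1 + j250·0.004) = 1 + j1 → |·| ≈ 1.4142, ∠ ≈ 45.00°
pole (1 + j250·0.2) = 1 + j50 → |·| ≈ 50.01, ∠ ≈ 88.85°
pole (1 + j250·0.001) = 1 + j0.25 → |·| ≈ 1.0308, ∠ ≈ 14.04°
|L| = 5 · 1.4142 / (50.01 · 1.0308) ≈ 0.13717
Gain = 20 log₁₀(0.13717) ≈ -17.25 dB

-17.3 dB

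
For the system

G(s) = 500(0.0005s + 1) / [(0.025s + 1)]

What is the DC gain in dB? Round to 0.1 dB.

54.0 dB

G(0) = 500 · 1 / 1 = 500
20 log₁₀(500) ≈ 53.98 dB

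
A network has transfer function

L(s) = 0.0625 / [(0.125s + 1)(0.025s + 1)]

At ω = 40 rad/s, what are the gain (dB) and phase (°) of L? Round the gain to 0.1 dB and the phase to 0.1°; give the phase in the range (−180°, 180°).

At ω = 40 rad/s:
pole (1 + j40·0.125) = 1 + j5 → |·| ≈ 5.099, ∠ ≈ 78.69°
pole (1 + j40·0.025) = 1 + j1 → |·| ≈ 1.4142, ∠ ≈ 45.00°
|L| = 0.0625 · 1 / (5.099 · 1.4142) ≈ 0.0086673
Gain = 20 log₁₀(0.0086673) ≈ -41.24 dB
∠L = (0°) − (78.69° + 45.00°) = -123.69°

-41.2 dB, -123.7°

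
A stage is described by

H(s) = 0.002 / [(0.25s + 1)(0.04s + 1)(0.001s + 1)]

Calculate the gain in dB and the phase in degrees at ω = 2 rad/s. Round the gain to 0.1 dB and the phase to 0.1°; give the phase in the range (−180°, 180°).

At ω = 2 rad/s:
pole (1 + j2·0.25) = 1 + j0.5 → |·| ≈ 1.118, ∠ ≈ 26.57°
pole (1 + j2·0.04) = 1 + j0.08 → |·| ≈ 1.0032, ∠ ≈ 4.57°
pole (1 + j2·0.001) = 1 + j0.002 → |·| ≈ 1, ∠ ≈ 0.11°
|H| = 0.002 · 1 / (1.118 · 1.0032 · 1) ≈ 0.0017832
Gain = 20 log₁₀(0.0017832) ≈ -54.98 dB
∠H = (0°) − (26.57° + 4.57° + 0.11°) = -31.25°

-55.0 dB, -31.3°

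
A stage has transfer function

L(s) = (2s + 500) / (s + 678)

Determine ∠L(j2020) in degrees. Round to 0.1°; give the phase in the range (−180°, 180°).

Substitute s = j2020:
Numerator: 2(j2020) + 500 = 500 + j4040
Denominator: (j2020) + 678 = 678 + j2020
|N| = √(500² + 4040²) ≈ 4070.8, ∠N ≈ 82.94°
|D| = √(678² + 2020²) ≈ 2130.7, ∠D ≈ 71.45°
∠L = 82.94° − 71.45° = 11.49°

11.5°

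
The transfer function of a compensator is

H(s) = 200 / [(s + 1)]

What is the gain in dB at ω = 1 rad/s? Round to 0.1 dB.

At ω = 1 rad/s:
pole (1 + j1·1) = 1 + j1 → |·| ≈ 1.4142, ∠ ≈ 45.00°
|H| = 200 · 1 / (1.4142) ≈ 141.42
Gain = 20 log₁₀(141.42) ≈ 43.01 dB

43.0 dB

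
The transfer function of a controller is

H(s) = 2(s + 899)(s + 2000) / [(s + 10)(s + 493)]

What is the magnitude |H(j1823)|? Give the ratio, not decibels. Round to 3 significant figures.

3.20

At s = jω = j1823:
zero (s+899): 899 + j1823 → |·| = √(899²+1823²) = √4131530 ≈ 2032.6, ∠ = arctan(1823/899) ≈ 63.75°
zero (s+2000): 2000 + j1823 → |·| = √(2000²+1823²) = √7323329 ≈ 2706.2, ∠ = arctan(1823/2000) ≈ 42.35°
pole (s+10): 10 + j1823 → |·| = √(10²+1823²) = √3323429 ≈ 1823, ∠ = arctan(1823/10) ≈ 89.69°
pole (s+493): 493 + j1823 → |·| = √(493²+1823²) = √3566378 ≈ 1888.5, ∠ = arctan(1823/493) ≈ 74.87°
|H| = 2 · 5.5006e+06 / 3.4427e+06 ≈ 3.1955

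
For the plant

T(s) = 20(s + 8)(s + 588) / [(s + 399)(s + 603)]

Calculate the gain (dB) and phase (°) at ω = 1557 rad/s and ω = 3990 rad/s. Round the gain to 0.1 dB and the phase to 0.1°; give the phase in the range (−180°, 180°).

At s = jω = j1557:
zero (s+8): 8 + j1557 → |·| = √(8²+1557²) = √2424313 ≈ 1557, ∠ = arctan(1557/8) ≈ 89.71°
zero (s+588): 588 + j1557 → |·| = √(588²+1557²) = √2769993 ≈ 1664.3, ∠ = arctan(1557/588) ≈ 69.31°
pole (s+399): 399 + j1557 → |·| = √(399²+1557²) = √2583450 ≈ 1607.3, ∠ = arctan(1557/399) ≈ 75.63°
pole (s+603): 603 + j1557 → |·| = √(603²+1557²) = √2787858 ≈ 1669.7, ∠ = arctan(1557/603) ≈ 68.83°
|T| = 20 · 2.5913e+06 / 2.6837e+06 ≈ 19.311
Gain = 20 log₁₀(19.311) ≈ 25.72 dB
∠T = 159.02° − 144.46° = 14.56°

At s = jω = j3990:
zero (s+8): 8 + j3990 → |·| = √(8²+3990²) = √15920164 ≈ 3990, ∠ = arctan(3990/8) ≈ 89.89°
zero (s+588): 588 + j3990 → |·| = √(588²+3990²) = √16265844 ≈ 4033.1, ∠ = arctan(3990/588) ≈ 81.62°
pole (s+399): 399 + j3990 → |·| = √(399²+3990²) = √16079301 ≈ 4009.9, ∠ = arctan(3990/399) ≈ 84.29°
pole (s+603): 603 + j3990 → |·| = √(603²+3990²) = √16283709 ≈ 4035.3, ∠ = arctan(3990/603) ≈ 81.41°
|T| = 20 · 1.6092e+07 / 1.6181e+07 ≈ 19.89
Gain = 20 log₁₀(19.89) ≈ 25.97 dB
∠T = 171.51° − 165.70° = 5.81°

ω = 1557: 25.7 dB, 14.6°; ω = 3990: 26.0 dB, 5.8°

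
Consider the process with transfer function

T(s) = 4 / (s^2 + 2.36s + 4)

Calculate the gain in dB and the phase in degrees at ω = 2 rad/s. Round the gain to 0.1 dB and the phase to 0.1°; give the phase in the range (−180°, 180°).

At s = jω = j2:
quadratic: (j2)² + 2.36·j2 + 4 = 0 + j4.72 → |·| ≈ 4.72, ∠ ≈ 90.00°
|T| = 4 / 4.72 ≈ 0.84746
Gain = 20 log₁₀(0.84746) ≈ -1.44 dB
∠T = 0.00° − 90.00° = -90.00°

-1.4 dB, -90.0°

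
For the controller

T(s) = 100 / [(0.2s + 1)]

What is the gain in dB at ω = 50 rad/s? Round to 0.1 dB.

At ω = 50 rad/s:
pole (1 + j50·0.2) = 1 + j10 → |·| ≈ 10.05, ∠ ≈ 84.29°
|T| = 100 · 1 / (10.05) ≈ 9.9502
Gain = 20 log₁₀(9.9502) ≈ 19.96 dB

20.0 dB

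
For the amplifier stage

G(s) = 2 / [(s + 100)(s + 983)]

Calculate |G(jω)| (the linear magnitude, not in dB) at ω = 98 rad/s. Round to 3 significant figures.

1.45e-05

At s = jω = j98:
pole (s+100): 100 + j98 → |·| = √(100²+98²) = √19604 ≈ 140.01, ∠ = arctan(98/100) ≈ 44.42°
pole (s+983): 983 + j98 → |·| = √(983²+98²) = √975893 ≈ 987.87, ∠ = arctan(98/983) ≈ 5.69°
|G| = 2 / 1.3831e+05 ≈ 1.446e-05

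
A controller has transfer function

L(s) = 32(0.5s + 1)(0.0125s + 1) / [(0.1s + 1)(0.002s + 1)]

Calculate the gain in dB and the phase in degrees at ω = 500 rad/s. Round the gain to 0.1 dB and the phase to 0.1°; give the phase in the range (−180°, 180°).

At ω = 500 rad/s:
zero (1 + j500·0.5) = 1 + j250 → |·| ≈ 250, ∠ ≈ 89.77°
zero (1 + j500·0.0125) = 1 + j6.25 → |·| ≈ 6.3295, ∠ ≈ 80.91°
pole (1 + j500·0.1) = 1 + j50 → |·| ≈ 50.01, ∠ ≈ 88.85°
pole (1 + j500·0.002) = 1 + j1 → |·| ≈ 1.4142, ∠ ≈ 45.00°
|L| = 32 · 250 · 6.3295 / (50.01 · 1.4142) ≈ 715.96
Gain = 20 log₁₀(715.96) ≈ 57.10 dB
∠L = (89.77° + 80.91°) − (88.85° + 45.00°) = 36.83°

57.1 dB, 36.8°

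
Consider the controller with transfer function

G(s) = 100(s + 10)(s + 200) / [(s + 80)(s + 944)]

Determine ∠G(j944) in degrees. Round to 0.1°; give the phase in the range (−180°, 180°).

At s = jω = j944:
zero (s+10): 10 + j944 → |·| = √(10²+944²) = √891236 ≈ 944.05, ∠ = arctan(944/10) ≈ 89.39°
zero (s+200): 200 + j944 → |·| = √(200²+944²) = √931136 ≈ 964.95, ∠ = arctan(944/200) ≈ 78.04°
pole (s+80): 80 + j944 → |·| = √(80²+944²) = √897536 ≈ 947.38, ∠ = arctan(944/80) ≈ 85.16°
pole (s+944): 944 + j944 → |·| = √(944²+944²) = √1782272 ≈ 1335, ∠ = arctan(944/944) ≈ 45.00°
∠G = 167.43° − 130.16° = 37.27°

37.3°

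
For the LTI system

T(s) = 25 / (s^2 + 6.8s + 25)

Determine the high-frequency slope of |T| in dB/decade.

Each pole contributes −20 dB/decade at high frequency; each zero contributes +20 dB/decade.
Net: 0 zero(s) − 2 pole(s) → -40 dB/decade.

-40 dB/decade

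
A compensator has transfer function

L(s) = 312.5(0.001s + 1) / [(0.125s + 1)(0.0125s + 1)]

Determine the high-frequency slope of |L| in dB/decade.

-20 dB/decade

Each pole contributes −20 dB/decade at high frequency; each zero contributes +20 dB/decade.
Net: 1 zero(s) − 2 pole(s) → -20 dB/decade.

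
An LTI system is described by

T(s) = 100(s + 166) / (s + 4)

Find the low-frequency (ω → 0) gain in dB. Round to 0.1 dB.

T(0) = 100·166 / (4) = 4150
20 log₁₀(4150) ≈ 72.36 dB

72.4 dB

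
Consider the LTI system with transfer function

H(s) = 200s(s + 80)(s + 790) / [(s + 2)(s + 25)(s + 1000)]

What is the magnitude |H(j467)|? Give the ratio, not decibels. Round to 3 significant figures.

At s = jω = j467:
zero (s+80): 80 + j467 → |·| = √(80²+467²) = √224489 ≈ 473.8, ∠ = arctan(467/80) ≈ 80.28°
zero (s+790): 790 + j467 → |·| = √(790²+467²) = √842189 ≈ 917.71, ∠ = arctan(467/790) ≈ 30.59°
zero at origin: s = j467 → |·| = 467, ∠ = 90.00°
pole (s+2): 2 + j467 → |·| = √(2²+467²) = √218093 ≈ 467, ∠ = arctan(467/2) ≈ 89.75°
pole (s+25): 25 + j467 → |·| = √(25²+467²) = √218714 ≈ 467.67, ∠ = arctan(467/25) ≈ 86.94°
pole (s+1000): 1000 + j467 → |·| = √(1000²+467²) = √1218089 ≈ 1103.7, ∠ = arctan(467/1000) ≈ 25.03°
|H| = 200 · 2.0306e+08 / 2.4105e+08 ≈ 168.48

168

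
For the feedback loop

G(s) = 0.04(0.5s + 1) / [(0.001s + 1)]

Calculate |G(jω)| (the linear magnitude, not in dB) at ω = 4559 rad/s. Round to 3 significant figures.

At ω = 4559 rad/s:
zero (1 + j4559·0.5) = 1 + j2279.5 → |·| ≈ 2279.5, ∠ ≈ 89.97°
pole (1 + j4559·0.001) = 1 + j4.559 → |·| ≈ 4.6674, ∠ ≈ 77.63°
|G| = 0.04 · 2279.5 / (4.6674) ≈ 19.536

19.5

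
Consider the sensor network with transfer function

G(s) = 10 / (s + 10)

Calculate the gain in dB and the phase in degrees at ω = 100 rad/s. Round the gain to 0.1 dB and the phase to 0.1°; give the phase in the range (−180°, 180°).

At s = jω = j100:
pole (s+10): 10 + j100 → |·| = √(10²+100²) = √10100 ≈ 100.5, ∠ = arctan(100/10) ≈ 84.29°
|G| = 10 / 100.5 ≈ 0.099502
Gain = 20 log₁₀(0.099502) ≈ -20.04 dB
∠G = 0.00° − 84.29° = -84.29°

-20.0 dB, -84.3°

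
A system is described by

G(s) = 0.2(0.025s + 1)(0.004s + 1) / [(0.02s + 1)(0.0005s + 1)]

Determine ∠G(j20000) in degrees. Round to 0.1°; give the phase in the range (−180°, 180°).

At ω = 20000 rad/s:
zero (1 + j20000·0.025) = 1 + j500 → |·| ≈ 500, ∠ ≈ 89.89°
zero (1 + j20000·0.004) = 1 + j80 → |·| ≈ 80.006, ∠ ≈ 89.28°
pole (1 + j20000·0.02) = 1 + j400 → |·| ≈ 400, ∠ ≈ 89.86°
pole (1 + j20000·0.0005) = 1 + j10 → |·| ≈ 10.05, ∠ ≈ 84.29°
∠G = (89.89° + 89.28°) − (89.86° + 84.29°) = 5.02°

5.0°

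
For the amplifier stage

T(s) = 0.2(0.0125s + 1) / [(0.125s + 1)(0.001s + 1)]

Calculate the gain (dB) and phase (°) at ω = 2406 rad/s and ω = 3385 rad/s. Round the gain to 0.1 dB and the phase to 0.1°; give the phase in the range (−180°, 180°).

ω = 2406: -42.3 dB, -69.1°; ω = 3385: -44.9 dB, -74.8°

At ω = 2406 rad/s:
zero (1 + j2406·0.0125) = 1 + j30.075 → |·| ≈ 30.092, ∠ ≈ 88.10°
pole (1 + j2406·0.125) = 1 + j300.75 → |·| ≈ 300.75, ∠ ≈ 89.81°
pole (1 + j2406·0.001) = 1 + j2.406 → |·| ≈ 2.6055, ∠ ≈ 67.43°
|T| = 0.2 · 30.092 / (300.75 · 2.6055) ≈ 0.0076804
Gain = 20 log₁₀(0.0076804) ≈ -42.29 dB
∠T = (88.10°) − (89.81° + 67.43°) = -69.14°

At ω = 3385 rad/s:
zero (1 + j3385·0.0125) = 1 + j42.3125 → |·| ≈ 42.324, ∠ ≈ 88.65°
pole (1 + j3385·0.125) = 1 + j423.125 → |·| ≈ 423.13, ∠ ≈ 89.86°
pole (1 + j3385·0.001) = 1 + j3.385 → |·| ≈ 3.5296, ∠ ≈ 73.54°
|T| = 0.2 · 42.324 / (423.13 · 3.5296) ≈ 0.0056678
Gain = 20 log₁₀(0.0056678) ≈ -44.93 dB
∠T = (88.65°) − (89.86° + 73.54°) = -74.75°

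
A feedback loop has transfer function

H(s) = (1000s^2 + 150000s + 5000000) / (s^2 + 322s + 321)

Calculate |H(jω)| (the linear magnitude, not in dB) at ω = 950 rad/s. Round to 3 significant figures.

954

Substitute s = j950:
Numerator: 1000(j950)^2 + 150000(j950) + 5000000 = -897500000 + j142500000
Denominator: (j950)^2 + 322(j950) + 321 = -902179 + j305900
|N| = √(897500000² + 142500000²) ≈ 9.0874e+08, ∠N ≈ 170.98°
|D| = √(902179² + 305900²) ≈ 9.5263e+05, ∠D ≈ 161.27°
|H| = 9.0874e+08 / 9.5263e+05 ≈ 953.93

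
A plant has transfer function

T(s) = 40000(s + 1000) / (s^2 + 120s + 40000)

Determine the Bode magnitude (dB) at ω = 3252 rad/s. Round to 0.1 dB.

At s = jω = j3252:
zero (s+1000): 1000 + j3252 → |·| = √(1000²+3252²) = √11575504 ≈ 3402.3, ∠ = arctan(3252/1000) ≈ 72.91°
quadratic: (j3252)² + 120·j3252 + 40000 = -10535504 + j390240 → |·| ≈ 1.0543e+07, ∠ ≈ 177.88°
|T| = 40000 · 3402.3 / 1.0543e+07 ≈ 12.908
Gain = 20 log₁₀(12.908) ≈ 22.22 dB

22.2 dB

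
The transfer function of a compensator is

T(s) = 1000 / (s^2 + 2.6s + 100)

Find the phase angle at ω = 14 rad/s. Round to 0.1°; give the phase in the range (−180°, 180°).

At s = jω = j14:
quadratic: (j14)² + 2.6·j14 + 100 = -96 + j36.4 → |·| ≈ 102.67, ∠ ≈ 159.23°
∠T = 0.00° − 159.23° = -159.23°

-159.2°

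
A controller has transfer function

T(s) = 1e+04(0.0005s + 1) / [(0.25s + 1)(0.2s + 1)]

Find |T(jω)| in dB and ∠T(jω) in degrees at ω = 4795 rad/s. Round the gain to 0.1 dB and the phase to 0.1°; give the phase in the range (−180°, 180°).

At ω = 4795 rad/s:
zero (1 + j4795·0.0005) = 1 + j2.3975 → |·| ≈ 2.5977, ∠ ≈ 67.36°
pole (1 + j4795·0.25) = 1 + j1198.75 → |·| ≈ 1198.8, ∠ ≈ 89.95°
pole (1 + j4795·0.2) = 1 + j959 → |·| ≈ 959, ∠ ≈ 89.94°
|T| = 1e+04 · 2.5977 / (1198.8 · 959) ≈ 0.022596
Gain = 20 log₁₀(0.022596) ≈ -32.92 dB
∠T = (67.36°) − (89.95° + 89.94°) = -112.53°

-32.9 dB, -112.5°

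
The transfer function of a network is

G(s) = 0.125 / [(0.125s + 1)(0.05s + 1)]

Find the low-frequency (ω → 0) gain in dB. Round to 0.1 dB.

-18.1 dB

G(0) = 0.125 · 1 / 1 = 0.125
20 log₁₀(0.125) ≈ -18.06 dB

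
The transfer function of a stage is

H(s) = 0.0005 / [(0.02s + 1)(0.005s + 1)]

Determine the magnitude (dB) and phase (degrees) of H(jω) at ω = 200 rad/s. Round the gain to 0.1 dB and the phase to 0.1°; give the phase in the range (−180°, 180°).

At ω = 200 rad/s:
pole (1 + j200·0.02) = 1 + j4 → |·| ≈ 4.1231, ∠ ≈ 75.96°
pole (1 + j200·0.005) = 1 + j1 → |·| ≈ 1.4142, ∠ ≈ 45.00°
|H| = 0.0005 · 1 / (4.1231 · 1.4142) ≈ 8.575e-05
Gain = 20 log₁₀(8.575e-05) ≈ -81.34 dB
∠H = (0°) − (75.96° + 45.00°) = -120.96°

-81.3 dB, -121.0°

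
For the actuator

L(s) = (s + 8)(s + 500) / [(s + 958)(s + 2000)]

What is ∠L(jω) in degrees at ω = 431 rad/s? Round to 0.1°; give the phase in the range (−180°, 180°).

At s = jω = j431:
zero (s+8): 8 + j431 → |·| = √(8²+431²) = √185825 ≈ 431.07, ∠ = arctan(431/8) ≈ 88.94°
zero (s+500): 500 + j431 → |·| = √(500²+431²) = √435761 ≈ 660.12, ∠ = arctan(431/500) ≈ 40.76°
pole (s+958): 958 + j431 → |·| = √(958²+431²) = √1103525 ≈ 1050.5, ∠ = arctan(431/958) ≈ 24.22°
pole (s+2000): 2000 + j431 → |·| = √(2000²+431²) = √4185761 ≈ 2045.9, ∠ = arctan(431/2000) ≈ 12.16°
∠L = 129.70° − 36.38° = 93.32°

93.3°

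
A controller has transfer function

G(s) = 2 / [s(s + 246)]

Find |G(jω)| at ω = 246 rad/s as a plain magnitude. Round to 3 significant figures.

2.34e-05

At s = jω = j246:
pole (s+246): 246 + j246 → |·| = √(246²+246²) = √121032 ≈ 347.9, ∠ = arctan(246/246) ≈ 45.00°
pole at origin: |s| = 246, ∠ = 90.00° (in denominator)
|G| = 2 / 85583 ≈ 2.3369e-05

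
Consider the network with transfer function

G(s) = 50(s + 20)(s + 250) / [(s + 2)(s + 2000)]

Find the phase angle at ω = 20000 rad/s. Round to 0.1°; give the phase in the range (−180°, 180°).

At s = jω = j20000:
zero (s+20): 20 + j20000 → |·| = √(20²+20000²) = √400000400 ≈ 20000, ∠ = arctan(20000/20) ≈ 89.94°
zero (s+250): 250 + j20000 → |·| = √(250²+20000²) = √400062500 ≈ 20002, ∠ = arctan(20000/250) ≈ 89.28°
pole (s+2): 2 + j20000 → |·| = √(2²+20000²) = √400000004 ≈ 20000, ∠ = arctan(20000/2) ≈ 89.99°
pole (s+2000): 2000 + j20000 → |·| = √(2000²+20000²) = √404000000 ≈ 20100, ∠ = arctan(20000/2000) ≈ 84.29°
∠G = 179.22° − 174.28° = 4.94°

4.9°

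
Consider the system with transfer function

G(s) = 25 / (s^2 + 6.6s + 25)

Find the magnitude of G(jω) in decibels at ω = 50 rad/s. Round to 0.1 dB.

At s = jω = j50:
quadratic: (j50)² + 6.6·j50 + 25 = -2475 + j330 → |·| ≈ 2496.9, ∠ ≈ 172.41°
|G| = 25 / 2496.9 ≈ 0.010012
Gain = 20 log₁₀(0.010012) ≈ -39.99 dB

-40.0 dB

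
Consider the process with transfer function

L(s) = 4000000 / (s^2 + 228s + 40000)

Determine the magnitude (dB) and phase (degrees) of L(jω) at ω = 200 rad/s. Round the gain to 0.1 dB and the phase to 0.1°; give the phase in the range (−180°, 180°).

At s = jω = j200:
quadratic: (j200)² + 228·j200 + 40000 = 0 + j45600 → |·| ≈ 45600, ∠ ≈ 90.00°
|L| = 4000000 / 45600 ≈ 87.719
Gain = 20 log₁₀(87.719) ≈ 38.86 dB
∠L = 0.00° − 90.00° = -90.00°

38.9 dB, -90.0°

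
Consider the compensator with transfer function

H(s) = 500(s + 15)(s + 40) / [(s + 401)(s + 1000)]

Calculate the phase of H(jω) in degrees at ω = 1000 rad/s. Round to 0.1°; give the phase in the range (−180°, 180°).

63.7°

At s = jω = j1000:
zero (s+15): 15 + j1000 → |·| = √(15²+1000²) = √1000225 ≈ 1000.1, ∠ = arctan(1000/15) ≈ 89.14°
zero (s+40): 40 + j1000 → |·| = √(40²+1000²) = √1001600 ≈ 1000.8, ∠ = arctan(1000/40) ≈ 87.71°
pole (s+401): 401 + j1000 → |·| = √(401²+1000²) = √1160801 ≈ 1077.4, ∠ = arctan(1000/401) ≈ 68.15°
pole (s+1000): 1000 + j1000 → |·| = √(1000²+1000²) = √2000000 ≈ 1414.2, ∠ = arctan(1000/1000) ≈ 45.00°
∠H = 176.85° − 113.15° = 63.70°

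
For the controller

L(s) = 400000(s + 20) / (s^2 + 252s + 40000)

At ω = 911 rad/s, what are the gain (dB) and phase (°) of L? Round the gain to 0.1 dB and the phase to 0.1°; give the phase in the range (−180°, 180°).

At s = jω = j911:
zero (s+20): 20 + j911 → |·| = √(20²+911²) = √830321 ≈ 911.22, ∠ = arctan(911/20) ≈ 88.74°
quadratic: (j911)² + 252·j911 + 40000 = -789921 + j229572 → |·| ≈ 8.226e+05, ∠ ≈ 163.79°
|L| = 400000 · 911.22 / 8.226e+05 ≈ 443.09
Gain = 20 log₁₀(443.09) ≈ 52.93 dB
∠L = 88.74° − 163.79° = -75.05°

52.9 dB, -75.1°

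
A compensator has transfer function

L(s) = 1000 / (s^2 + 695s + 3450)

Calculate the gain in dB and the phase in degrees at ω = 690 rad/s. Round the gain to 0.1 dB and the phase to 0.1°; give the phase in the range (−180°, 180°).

Substitute s = j690:
Numerator: 1000 = 1000 + j0
Denominator: (j690)^2 + 695(j690) + 3450 = -472650 + j479550
|N| = √(1000² + 0²) ≈ 1000, ∠N ≈ 0.00°
|D| = √(472650² + 479550²) ≈ 6.7332e+05, ∠D ≈ 134.58°
|L| = 1000 / 6.7332e+05 ≈ 0.0014852
Gain = 20 log₁₀(0.0014852) ≈ -56.56 dB
∠L = 0.00° − 134.58° = -134.58°

-56.6 dB, -134.6°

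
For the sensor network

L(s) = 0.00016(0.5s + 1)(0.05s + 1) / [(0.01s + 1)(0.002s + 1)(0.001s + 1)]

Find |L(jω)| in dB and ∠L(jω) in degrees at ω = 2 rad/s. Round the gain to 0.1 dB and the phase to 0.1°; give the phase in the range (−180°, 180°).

At ω = 2 rad/s:
zero (1 + j2·0.5) = 1 + j1 → |·| ≈ 1.4142, ∠ ≈ 45.00°
zero (1 + j2·0.05) = 1 + j0.1 → |·| ≈ 1.005, ∠ ≈ 5.71°
pole (1 + j2·0.01) = 1 + j0.02 → |·| ≈ 1.0002, ∠ ≈ 1.15°
pole (1 + j2·0.002) = 1 + j0.004 → |·| ≈ 1, ∠ ≈ 0.23°
pole (1 + j2·0.001) = 1 + j0.002 → |·| ≈ 1, ∠ ≈ 0.11°
|L| = 0.00016 · 1.4142 · 1.005 / (1.0002 · 1 · 1) ≈ 0.00022736
Gain = 20 log₁₀(0.00022736) ≈ -72.87 dB
∠L = (45.00° + 5.71°) − (1.15° + 0.23° + 0.11°) = 49.22°

-72.9 dB, 49.2°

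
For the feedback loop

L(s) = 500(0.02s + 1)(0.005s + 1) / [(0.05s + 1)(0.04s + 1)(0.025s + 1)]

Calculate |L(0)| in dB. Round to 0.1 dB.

54.0 dB

L(0) = 500 · 1 / 1 = 500
20 log₁₀(500) ≈ 53.98 dB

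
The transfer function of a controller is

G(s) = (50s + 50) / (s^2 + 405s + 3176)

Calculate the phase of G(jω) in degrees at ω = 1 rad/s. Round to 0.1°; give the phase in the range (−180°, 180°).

Substitute s = j1:
Numerator: 50(j1) + 50 = 50 + j50
Denominator: (j1)^2 + 405(j1) + 3176 = 3175 + j405
|N| = √(50² + 50²) ≈ 70.711, ∠N ≈ 45.00°
|D| = √(3175² + 405²) ≈ 3200.7, ∠D ≈ 7.27°
∠G = 45.00° − 7.27° = 37.73°

37.7°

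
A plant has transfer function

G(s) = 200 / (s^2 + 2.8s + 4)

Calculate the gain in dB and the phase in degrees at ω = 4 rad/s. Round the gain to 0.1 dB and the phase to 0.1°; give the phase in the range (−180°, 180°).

21.7 dB, -137.0°

At s = jω = j4:
quadratic: (j4)² + 2.8·j4 + 4 = -12 + j11.2 → |·| ≈ 16.415, ∠ ≈ 136.97°
|G| = 200 / 16.415 ≈ 12.184
Gain = 20 log₁₀(12.184) ≈ 21.72 dB
∠G = 0.00° − 136.97° = -136.97°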